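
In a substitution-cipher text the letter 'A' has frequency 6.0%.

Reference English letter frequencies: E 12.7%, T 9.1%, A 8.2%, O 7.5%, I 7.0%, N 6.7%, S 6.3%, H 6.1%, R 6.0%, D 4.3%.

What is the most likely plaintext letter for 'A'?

Step 1: The observed frequency is 6.0%.
Step 2: Compare with English frequencies:
  E: 12.7% (difference: 6.7%)
  T: 9.1% (difference: 3.1%)
  A: 8.2% (difference: 2.2%)
  O: 7.5% (difference: 1.5%)
  I: 7.0% (difference: 1.0%)
  N: 6.7% (difference: 0.7%)
  S: 6.3% (difference: 0.3%)
  H: 6.1% (difference: 0.1%)
  R: 6.0% (difference: 0.0%) <-- closest
  D: 4.3% (difference: 1.7%)
Step 3: 'A' most likely represents 'R' (frequency 6.0%).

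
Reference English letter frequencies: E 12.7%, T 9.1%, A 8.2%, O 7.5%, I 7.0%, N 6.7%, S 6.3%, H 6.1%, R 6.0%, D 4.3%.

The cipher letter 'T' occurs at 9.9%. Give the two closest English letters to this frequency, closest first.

Step 1: Observed frequency of 'T' is 9.9%.
Step 2: Compute distances to each reference frequency and sort:
  T (9.1%): difference = 0.8% <-- BEST
  A (8.2%): difference = 1.7% <-- RUNNER-UP
  O (7.5%): difference = 2.4%
  E (12.7%): difference = 2.8%
  I (7.0%): difference = 2.9%
Step 3: Most likely is 'T' (9.1%, diff 0.8%); second most likely is 'A' (8.2%, diff 1.7%).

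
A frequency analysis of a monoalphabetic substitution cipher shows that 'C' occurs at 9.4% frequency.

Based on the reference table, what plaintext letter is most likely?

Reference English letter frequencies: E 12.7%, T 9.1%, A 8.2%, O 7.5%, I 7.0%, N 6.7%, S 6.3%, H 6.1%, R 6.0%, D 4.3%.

Step 1: The observed frequency is 9.4%.
Step 2: Compare with English frequencies:
  E: 12.7% (difference: 3.3%)
  T: 9.1% (difference: 0.3%) <-- closest
  A: 8.2% (difference: 1.2%)
  O: 7.5% (difference: 1.9%)
  I: 7.0% (difference: 2.4%)
  N: 6.7% (difference: 2.7%)
  S: 6.3% (difference: 3.1%)
  H: 6.1% (difference: 3.3%)
  R: 6.0% (difference: 3.4%)
  D: 4.3% (difference: 5.1%)
Step 3: 'C' most likely represents 'T' (frequency 9.1%).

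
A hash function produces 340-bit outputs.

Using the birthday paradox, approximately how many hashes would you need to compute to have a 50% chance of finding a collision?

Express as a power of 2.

Step 1: The birthday paradox gives collision probability ~50% after sqrt(2^n) = 2^(n/2) hashes.
Step 2: For 340-bit output: 2^(340/2) = 2^170.
Step 3: Approximately 2^170 hash computations needed.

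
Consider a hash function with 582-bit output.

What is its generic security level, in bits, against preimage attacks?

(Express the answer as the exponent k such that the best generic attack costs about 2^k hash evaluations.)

Step 1: The hash has a 582-bit output.
Step 2: Preimage resistance means: given a digest h(x), it should be infeasible to find any input that hashes to it.
With a 582-bit output there are 2^582 possible digests, so a generic brute-force preimage search costs about 2^582 evaluations.
Step 3: Security level = 582 bits.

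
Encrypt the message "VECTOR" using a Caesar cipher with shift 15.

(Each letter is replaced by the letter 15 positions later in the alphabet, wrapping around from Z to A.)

Step 1: For each letter, shift forward by 15 positions (mod 26).
  V (position 21) -> position (21+15) mod 26 = 10 -> K
  E (position 4) -> position (4+15) mod 26 = 19 -> T
  C (position 2) -> position (2+15) mod 26 = 17 -> R
  T (position 19) -> position (19+15) mod 26 = 8 -> I
  O (position 14) -> position (14+15) mod 26 = 3 -> D
  R (position 17) -> position (17+15) mod 26 = 6 -> G
Result: KTRIDG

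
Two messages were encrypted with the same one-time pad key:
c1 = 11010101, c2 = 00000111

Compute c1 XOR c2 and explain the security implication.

Step 1: c1 XOR c2 = (m1 XOR k) XOR (m2 XOR k).
Step 2: By XOR associativity/commutativity: = m1 XOR m2 XOR k XOR k = m1 XOR m2.
Step 3: 11010101 XOR 00000111 = 11010010 = 210.
Step 4: The key cancels out! An attacker learns m1 XOR m2 = 210, revealing the relationship between plaintexts.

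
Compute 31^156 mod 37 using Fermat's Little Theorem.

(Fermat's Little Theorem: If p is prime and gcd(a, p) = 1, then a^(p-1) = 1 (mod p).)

Step 1: Since 37 is prime, by Fermat's Little Theorem: 31^36 = 1 (mod 37).
Step 2: Reduce exponent: 156 mod 36 = 12.
Step 3: So 31^156 = 31^12 (mod 37).
Step 4: 31^12 mod 37 = 1.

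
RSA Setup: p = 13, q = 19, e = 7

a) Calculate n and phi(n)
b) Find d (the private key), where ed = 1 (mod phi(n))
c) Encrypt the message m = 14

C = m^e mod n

Step 1: n = 13 * 19 = 247.
Step 2: phi(n) = (13-1)(19-1) = 12 * 18 = 216.
Step 3: Find d = 7^(-1) mod 216 = 31.
  Verify: 7 * 31 = 217 = 1 (mod 216).
Step 4: C = 14^7 mod 247 = 79.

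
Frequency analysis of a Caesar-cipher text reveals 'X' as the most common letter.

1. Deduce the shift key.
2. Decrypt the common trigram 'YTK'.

Step 1: In English, 'E' is the most frequent letter (12.7%).
Step 2: The most frequent ciphertext letter is 'X' (position 23).
Step 3: Shift = (23 - 4) mod 26 = 19.
Step 4: Decrypt 'YTK' by shifting back 19:
  Y -> F
  T -> A
  K -> R
Step 5: 'YTK' decrypts to 'FAR'.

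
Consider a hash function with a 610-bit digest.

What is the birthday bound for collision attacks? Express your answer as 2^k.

Step 1: The birthday paradox gives collision probability ~50% after sqrt(2^n) = 2^(n/2) hashes.
Step 2: For 610-bit output: 2^(610/2) = 2^305.
Step 3: Approximately 2^305 hash computations needed.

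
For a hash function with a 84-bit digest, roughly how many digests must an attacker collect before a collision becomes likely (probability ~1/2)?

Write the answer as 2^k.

Step 1: The birthday paradox gives collision probability ~50% after sqrt(2^n) = 2^(n/2) hashes.
Step 2: For 84-bit output: 2^(84/2) = 2^42.
Step 3: Approximately 2^42 hash computations needed.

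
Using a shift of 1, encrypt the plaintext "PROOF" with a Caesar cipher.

Step 1: For each letter, shift forward by 1 positions (mod 26).
  P (position 15) -> position (15+1) mod 26 = 16 -> Q
  R (position 17) -> position (17+1) mod 26 = 18 -> S
  O (position 14) -> position (14+1) mod 26 = 15 -> P
  O (position 14) -> position (14+1) mod 26 = 15 -> P
  F (position 5) -> position (5+1) mod 26 = 6 -> G
Result: QSPPG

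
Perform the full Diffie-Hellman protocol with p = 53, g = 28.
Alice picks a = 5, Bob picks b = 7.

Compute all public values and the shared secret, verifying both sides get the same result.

Step 1: A = g^a mod p = 28^5 mod 53 = 49.
Step 2: B = g^b mod p = 28^7 mod 53 = 44.
Step 3: Alice computes s = B^a mod p = 44^5 mod 53 = 46.
Step 4: Bob computes s = A^b mod p = 49^7 mod 53 = 46.
Both sides agree: shared secret = 46.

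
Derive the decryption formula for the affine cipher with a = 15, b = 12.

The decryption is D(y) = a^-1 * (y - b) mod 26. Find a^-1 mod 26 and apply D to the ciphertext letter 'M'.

Step 1: Find a^-1, the modular inverse of 15 mod 26.
Step 2: We need 15 * a^-1 = 1 (mod 26).
Step 3: 15 * 7 = 105 = 4 * 26 + 1, so a^-1 = 7.
Step 4: D(y) = 7(y - 12) mod 26.
Step 5: Apply to 'M' (y = 12): D(12) = 7 * (12 - 12) mod 26 = 7 * 0 mod 26 = 0 -> 'A'.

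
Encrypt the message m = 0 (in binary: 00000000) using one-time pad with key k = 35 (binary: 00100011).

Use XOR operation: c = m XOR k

Step 1: Write out the XOR operation bit by bit:
  Message: 00000000
  Key:     00100011
  XOR:     00100011
Step 2: Convert to decimal: 00100011 = 35.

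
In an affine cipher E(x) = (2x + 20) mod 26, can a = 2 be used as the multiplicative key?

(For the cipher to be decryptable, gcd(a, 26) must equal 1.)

Step 1: Compute gcd(2, 26).
Step 2: gcd(2, 26) = 2.
Since gcd = 2 != 1, 2 shares a common factor with 26, so it cannot be used.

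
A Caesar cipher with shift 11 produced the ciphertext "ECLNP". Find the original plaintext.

Step 1: Reverse the shift by subtracting 11 from each letter position.
  E (position 4) -> position (4-11) mod 26 = 19 -> T
  C (position 2) -> position (2-11) mod 26 = 17 -> R
  L (position 11) -> position (11-11) mod 26 = 0 -> A
  N (position 13) -> position (13-11) mod 26 = 2 -> C
  P (position 15) -> position (15-11) mod 26 = 4 -> E
Decrypted message: TRACE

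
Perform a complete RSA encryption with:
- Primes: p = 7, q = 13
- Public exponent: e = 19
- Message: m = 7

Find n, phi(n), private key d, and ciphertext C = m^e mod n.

Step 1: n = 7 * 13 = 91.
Step 2: phi(n) = (7-1)(13-1) = 6 * 12 = 72.
Step 3: Find d = 19^(-1) mod 72 = 19.
  Verify: 19 * 19 = 361 = 1 (mod 72).
Step 4: C = 7^19 mod 91 = 84.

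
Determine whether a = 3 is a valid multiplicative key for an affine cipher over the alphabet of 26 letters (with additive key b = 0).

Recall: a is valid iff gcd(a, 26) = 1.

Step 1: Compute gcd(3, 26).
Step 2: gcd(3, 26) = 1.
Since gcd = 1, 3 is coprime with 26, so it is a valid key.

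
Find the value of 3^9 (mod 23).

Step 1: Compute 3^9 mod 23 step by step, reducing modulo 23 at each step.
  3^1 mod 23 = 3
  3^2 mod 23 = (3 * 3) mod 23 = 9
  3^3 mod 23 = (9 * 3) mod 23 = 4
  3^4 mod 23 = (4 * 3) mod 23 = 12
  3^5 mod 23 = (12 * 3) mod 23 = 13
  3^6 mod 23 = (13 * 3) mod 23 = 16
  3^7 mod 23 = (16 * 3) mod 23 = 2
  3^8 mod 23 = (2 * 3) mod 23 = 6
  3^9 mod 23 = (6 * 3) mod 23 = 18
Step 2: Result = 18.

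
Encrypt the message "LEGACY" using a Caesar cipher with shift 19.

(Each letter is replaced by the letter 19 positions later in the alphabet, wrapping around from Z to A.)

Step 1: For each letter, shift forward by 19 positions (mod 26).
  L (position 11) -> position (11+19) mod 26 = 4 -> E
  E (position 4) -> position (4+19) mod 26 = 23 -> X
  G (position 6) -> position (6+19) mod 26 = 25 -> Z
  A (position 0) -> position (0+19) mod 26 = 19 -> T
  C (position 2) -> position (2+19) mod 26 = 21 -> V
  Y (position 24) -> position (24+19) mod 26 = 17 -> R
Result: EXZTVR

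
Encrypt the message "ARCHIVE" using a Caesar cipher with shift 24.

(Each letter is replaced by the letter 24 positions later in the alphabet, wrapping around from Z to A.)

Step 1: For each letter, shift forward by 24 positions (mod 26).
  A (position 0) -> position (0+24) mod 26 = 24 -> Y
  R (position 17) -> position (17+24) mod 26 = 15 -> P
  C (position 2) -> position (2+24) mod 26 = 0 -> A
  H (position 7) -> position (7+24) mod 26 = 5 -> F
  I (position 8) -> position (8+24) mod 26 = 6 -> G
  V (position 21) -> position (21+24) mod 26 = 19 -> T
  E (position 4) -> position (4+24) mod 26 = 2 -> C
Result: YPAFGTC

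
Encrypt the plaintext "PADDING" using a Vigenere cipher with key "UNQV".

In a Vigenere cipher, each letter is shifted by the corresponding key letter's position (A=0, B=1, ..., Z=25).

Step 1: Repeat key to match plaintext length:
  Plaintext: PADDING
  Key:       UNQVUNQ
Step 2: Encrypt each letter:
  P(15) + U(20) = (15+20) mod 26 = 9 = J
  A(0) + N(13) = (0+13) mod 26 = 13 = N
  D(3) + Q(16) = (3+16) mod 26 = 19 = T
  D(3) + V(21) = (3+21) mod 26 = 24 = Y
  I(8) + U(20) = (8+20) mod 26 = 2 = C
  N(13) + N(13) = (13+13) mod 26 = 0 = A
  G(6) + Q(16) = (6+16) mod 26 = 22 = W
Ciphertext: JNTYCAW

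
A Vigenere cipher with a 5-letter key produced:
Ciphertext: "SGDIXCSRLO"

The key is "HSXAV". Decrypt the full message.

Step 1: Key 'HSXAV' has length 5. Extended key: HSXAVHSXAV
Step 2: Decrypt each position:
  S(18) - H(7) = 11 = L
  G(6) - S(18) = 14 = O
  D(3) - X(23) = 6 = G
  I(8) - A(0) = 8 = I
  X(23) - V(21) = 2 = C
  C(2) - H(7) = 21 = V
  S(18) - S(18) = 0 = A
  R(17) - X(23) = 20 = U
  L(11) - A(0) = 11 = L
  O(14) - V(21) = 19 = T
Plaintext: LOGICVAULT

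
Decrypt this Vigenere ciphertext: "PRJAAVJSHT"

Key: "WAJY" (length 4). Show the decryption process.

Step 1: Key 'WAJY' has length 4. Extended key: WAJYWAJYWA
Step 2: Decrypt each position:
  P(15) - W(22) = 19 = T
  R(17) - A(0) = 17 = R
  J(9) - J(9) = 0 = A
  A(0) - Y(24) = 2 = C
  A(0) - W(22) = 4 = E
  V(21) - A(0) = 21 = V
  J(9) - J(9) = 0 = A
  S(18) - Y(24) = 20 = U
  H(7) - W(22) = 11 = L
  T(19) - A(0) = 19 = T
Plaintext: TRACEVAULT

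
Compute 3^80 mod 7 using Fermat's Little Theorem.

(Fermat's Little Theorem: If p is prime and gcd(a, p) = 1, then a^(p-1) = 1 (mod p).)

Step 1: Since 7 is prime, by Fermat's Little Theorem: 3^6 = 1 (mod 7).
Step 2: Reduce exponent: 80 mod 6 = 2.
Step 3: So 3^80 = 3^2 (mod 7).
Step 4: 3^2 mod 7 = 2.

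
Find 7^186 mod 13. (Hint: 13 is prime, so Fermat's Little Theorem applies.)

Step 1: Since 13 is prime, by Fermat's Little Theorem: 7^12 = 1 (mod 13).
Step 2: Reduce exponent: 186 mod 12 = 6.
Step 3: So 7^186 = 7^6 (mod 13).
Step 4: 7^6 mod 13 = 12.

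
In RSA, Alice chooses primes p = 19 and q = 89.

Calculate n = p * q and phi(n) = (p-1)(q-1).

Step 1: n = p * q = 19 * 89 = 1691.
Step 2: phi(n) = (p-1)(q-1) = 18 * 88 = 1584.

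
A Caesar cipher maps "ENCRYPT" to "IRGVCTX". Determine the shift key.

Step 1: Compare first letters: E (position 4) -> I (position 8).
Step 2: Shift = (8 - 4) mod 26 = 4.
The shift value is 4.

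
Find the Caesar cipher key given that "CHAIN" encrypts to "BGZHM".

Step 1: Compare first letters: C (position 2) -> B (position 1).
Step 2: Shift = (1 - 2) mod 26 = 25.
The shift value is 25.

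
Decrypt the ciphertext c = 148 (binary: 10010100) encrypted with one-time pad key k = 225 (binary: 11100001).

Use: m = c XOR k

Step 1: XOR ciphertext with key:
  Ciphertext: 10010100
  Key:        11100001
  XOR:        01110101
Step 2: Plaintext = 01110101 = 117 in decimal.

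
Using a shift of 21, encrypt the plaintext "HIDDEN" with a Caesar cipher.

Step 1: For each letter, shift forward by 21 positions (mod 26).
  H (position 7) -> position (7+21) mod 26 = 2 -> C
  I (position 8) -> position (8+21) mod 26 = 3 -> D
  D (position 3) -> position (3+21) mod 26 = 24 -> Y
  D (position 3) -> position (3+21) mod 26 = 24 -> Y
  E (position 4) -> position (4+21) mod 26 = 25 -> Z
  N (position 13) -> position (13+21) mod 26 = 8 -> I
Result: CDYYZI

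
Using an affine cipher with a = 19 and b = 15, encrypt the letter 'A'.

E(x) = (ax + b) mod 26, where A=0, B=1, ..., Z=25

Step 1: Convert 'A' to number: x = 0.
Step 2: E(0) = (19 * 0 + 15) mod 26 = 15 mod 26 = 15.
Step 3: Convert 15 back to letter: P.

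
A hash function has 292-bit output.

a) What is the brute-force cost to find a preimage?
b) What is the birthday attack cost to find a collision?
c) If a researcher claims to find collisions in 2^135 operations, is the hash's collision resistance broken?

Step 1: Preimage resistance requires brute-force of 2^292 operations.
Step 2: Collision resistance (birthday bound) = 2^(292/2) = 2^146.
Step 3: The claimed attack costs 2^135 operations.
Step 4: Since 2^135 < 2^146, the claimed attack beats the generic birthday bound, so collision resistance is broken.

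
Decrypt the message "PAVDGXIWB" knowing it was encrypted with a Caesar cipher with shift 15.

Step 1: Reverse the shift by subtracting 15 from each letter position.
  P (position 15) -> position (15-15) mod 26 = 0 -> A
  A (position 0) -> position (0-15) mod 26 = 11 -> L
  V (position 21) -> position (21-15) mod 26 = 6 -> G
  D (position 3) -> position (3-15) mod 26 = 14 -> O
  G (position 6) -> position (6-15) mod 26 = 17 -> R
  X (position 23) -> position (23-15) mod 26 = 8 -> I
  I (position 8) -> position (8-15) mod 26 = 19 -> T
  W (position 22) -> position (22-15) mod 26 = 7 -> H
  B (position 1) -> position (1-15) mod 26 = 12 -> M
Decrypted message: ALGORITHM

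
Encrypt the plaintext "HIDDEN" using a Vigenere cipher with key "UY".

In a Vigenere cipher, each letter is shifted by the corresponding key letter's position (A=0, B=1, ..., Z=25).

Step 1: Repeat key to match plaintext length:
  Plaintext: HIDDEN
  Key:       UYUYUY
Step 2: Encrypt each letter:
  H(7) + U(20) = (7+20) mod 26 = 1 = B
  I(8) + Y(24) = (8+24) mod 26 = 6 = G
  D(3) + U(20) = (3+20) mod 26 = 23 = X
  D(3) + Y(24) = (3+24) mod 26 = 1 = B
  E(4) + U(20) = (4+20) mod 26 = 24 = Y
  N(13) + Y(24) = (13+24) mod 26 = 11 = L
Ciphertext: BGXBYL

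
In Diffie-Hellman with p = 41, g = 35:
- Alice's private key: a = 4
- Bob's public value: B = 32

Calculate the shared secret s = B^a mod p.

Step 1: s = B^a mod p = 32^4 mod 41.
  32^1 mod 41 = 32
  32^2 mod 41 = (32 * 32) mod 41 = 40
  32^3 mod 41 = (40 * 32) mod 41 = 9
  32^4 mod 41 = (9 * 32) mod 41 = 1
Result: shared secret = 1.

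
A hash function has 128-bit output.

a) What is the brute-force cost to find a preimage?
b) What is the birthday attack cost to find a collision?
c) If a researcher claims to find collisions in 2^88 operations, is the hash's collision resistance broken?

Step 1: Preimage resistance requires brute-force of 2^128 operations.
Step 2: Collision resistance (birthday bound) = 2^(128/2) = 2^64.
Step 3: The claimed attack costs 2^88 operations.
Step 4: Since 2^88 >= 2^64, the claimed attack is no faster than the generic birthday attack, so this does not break collision resistance.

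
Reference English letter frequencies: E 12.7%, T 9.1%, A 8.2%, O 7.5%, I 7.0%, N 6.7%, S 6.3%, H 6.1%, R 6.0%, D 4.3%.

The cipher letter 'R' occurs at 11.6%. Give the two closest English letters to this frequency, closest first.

Step 1: Observed frequency of 'R' is 11.6%.
Step 2: Compute distances to each reference frequency and sort:
  E (12.7%): difference = 1.1% <-- BEST
  T (9.1%): difference = 2.5% <-- RUNNER-UP
  A (8.2%): difference = 3.4%
  O (7.5%): difference = 4.1%
  I (7.0%): difference = 4.6%
Step 3: Most likely is 'E' (12.7%, diff 1.1%); second most likely is 'T' (9.1%, diff 2.5%).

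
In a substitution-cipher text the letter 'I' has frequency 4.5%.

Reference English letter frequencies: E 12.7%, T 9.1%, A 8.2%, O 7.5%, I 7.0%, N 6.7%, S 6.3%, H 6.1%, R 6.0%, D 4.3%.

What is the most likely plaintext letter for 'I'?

Step 1: The observed frequency is 4.5%.
Step 2: Compare with English frequencies:
  E: 12.7% (difference: 8.2%)
  T: 9.1% (difference: 4.6%)
  A: 8.2% (difference: 3.7%)
  O: 7.5% (difference: 3.0%)
  I: 7.0% (difference: 2.5%)
  N: 6.7% (difference: 2.2%)
  S: 6.3% (difference: 1.8%)
  H: 6.1% (difference: 1.6%)
  R: 6.0% (difference: 1.5%)
  D: 4.3% (difference: 0.2%) <-- closest
Step 3: 'I' most likely represents 'D' (frequency 4.3%).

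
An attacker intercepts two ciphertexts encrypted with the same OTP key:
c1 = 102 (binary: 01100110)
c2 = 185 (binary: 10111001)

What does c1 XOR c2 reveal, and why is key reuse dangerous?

Step 1: c1 XOR c2 = (m1 XOR k) XOR (m2 XOR k).
Step 2: By XOR associativity/commutativity: = m1 XOR m2 XOR k XOR k = m1 XOR m2.
Step 3: 01100110 XOR 10111001 = 11011111 = 223.
Step 4: The key cancels out! An attacker learns m1 XOR m2 = 223, revealing the relationship between plaintexts.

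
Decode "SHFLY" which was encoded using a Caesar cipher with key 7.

Step 1: Reverse the shift by subtracting 7 from each letter position.
  S (position 18) -> position (18-7) mod 26 = 11 -> L
  H (position 7) -> position (7-7) mod 26 = 0 -> A
  F (position 5) -> position (5-7) mod 26 = 24 -> Y
  L (position 11) -> position (11-7) mod 26 = 4 -> E
  Y (position 24) -> position (24-7) mod 26 = 17 -> R
Decrypted message: LAYER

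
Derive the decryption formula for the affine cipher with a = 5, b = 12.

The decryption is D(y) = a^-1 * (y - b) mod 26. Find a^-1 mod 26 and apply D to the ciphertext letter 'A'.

Step 1: Find a^-1, the modular inverse of 5 mod 26.
Step 2: We need 5 * a^-1 = 1 (mod 26).
Step 3: 5 * 21 = 105 = 4 * 26 + 1, so a^-1 = 21.
Step 4: D(y) = 21(y - 12) mod 26.
Step 5: Apply to 'A' (y = 0): D(0) = 21 * (0 - 12) mod 26 = 21 * -12 mod 26 = 8 -> 'I'.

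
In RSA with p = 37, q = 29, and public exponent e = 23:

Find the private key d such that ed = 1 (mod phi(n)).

Step 1: n = 37 * 29 = 1073.
Step 2: phi(n) = 36 * 28 = 1008.
Step 3: Find d such that 23 * d = 1 (mod 1008).
Step 4: d = 23^(-1) mod 1008 = 263.
Verification: 23 * 263 = 6049 = 6 * 1008 + 1.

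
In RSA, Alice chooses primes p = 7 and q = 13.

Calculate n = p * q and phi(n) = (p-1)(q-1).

Step 1: n = p * q = 7 * 13 = 91.
Step 2: phi(n) = (p-1)(q-1) = 6 * 12 = 72.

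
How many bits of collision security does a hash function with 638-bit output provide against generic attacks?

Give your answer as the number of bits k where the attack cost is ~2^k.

Step 1: The hash has a 638-bit output.
Step 2: Collision resistance means it should be infeasible to find any x != y with h(x) = h(y).
By the birthday bound, a generic collision search succeeds after about sqrt(2^638) = 2^(638/2) = 2^319 evaluations.
Step 3: Security level = 319 bits.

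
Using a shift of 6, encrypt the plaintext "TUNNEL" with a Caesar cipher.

Step 1: For each letter, shift forward by 6 positions (mod 26).
  T (position 19) -> position (19+6) mod 26 = 25 -> Z
  U (position 20) -> position (20+6) mod 26 = 0 -> A
  N (position 13) -> position (13+6) mod 26 = 19 -> T
  N (position 13) -> position (13+6) mod 26 = 19 -> T
  E (position 4) -> position (4+6) mod 26 = 10 -> K
  L (position 11) -> position (11+6) mod 26 = 17 -> R
Result: ZATTKR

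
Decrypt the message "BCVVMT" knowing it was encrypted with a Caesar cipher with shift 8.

Step 1: Reverse the shift by subtracting 8 from each letter position.
  B (position 1) -> position (1-8) mod 26 = 19 -> T
  C (position 2) -> position (2-8) mod 26 = 20 -> U
  V (position 21) -> position (21-8) mod 26 = 13 -> N
  V (position 21) -> position (21-8) mod 26 = 13 -> N
  M (position 12) -> position (12-8) mod 26 = 4 -> E
  T (position 19) -> position (19-8) mod 26 = 11 -> L
Decrypted message: TUNNEL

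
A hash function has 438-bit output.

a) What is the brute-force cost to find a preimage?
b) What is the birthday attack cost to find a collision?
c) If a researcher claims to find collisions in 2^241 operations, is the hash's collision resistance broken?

Step 1: Preimage resistance requires brute-force of 2^438 operations.
Step 2: Collision resistance (birthday bound) = 2^(438/2) = 2^219.
Step 3: The claimed attack costs 2^241 operations.
Step 4: Since 2^241 >= 2^219, the claimed attack is no faster than the generic birthday attack, so this does not break collision resistance.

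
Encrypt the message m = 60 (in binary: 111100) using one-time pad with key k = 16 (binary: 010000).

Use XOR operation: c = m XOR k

Step 1: Write out the XOR operation bit by bit:
  Message: 111100
  Key:     010000
  XOR:     101100
Step 2: Convert to decimal: 101100 = 44.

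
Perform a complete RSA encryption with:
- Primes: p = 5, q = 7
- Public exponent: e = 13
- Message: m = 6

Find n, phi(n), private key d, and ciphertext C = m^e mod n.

Step 1: n = 5 * 7 = 35.
Step 2: phi(n) = (5-1)(7-1) = 4 * 6 = 24.
Step 3: Find d = 13^(-1) mod 24 = 13.
  Verify: 13 * 13 = 169 = 1 (mod 24).
Step 4: C = 6^13 mod 35 = 6.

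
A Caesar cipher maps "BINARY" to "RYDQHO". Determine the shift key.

Step 1: Compare first letters: B (position 1) -> R (position 17).
Step 2: Shift = (17 - 1) mod 26 = 16.
The shift value is 16.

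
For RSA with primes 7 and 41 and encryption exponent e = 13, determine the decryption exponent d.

Step 1: n = 7 * 41 = 287.
Step 2: phi(n) = 6 * 40 = 240.
Step 3: Find d such that 13 * d = 1 (mod 240).
Step 4: d = 13^(-1) mod 240 = 37.
Verification: 13 * 37 = 481 = 2 * 240 + 1.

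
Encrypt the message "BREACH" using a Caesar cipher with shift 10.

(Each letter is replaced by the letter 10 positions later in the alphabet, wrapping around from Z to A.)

Step 1: For each letter, shift forward by 10 positions (mod 26).
  B (position 1) -> position (1+10) mod 26 = 11 -> L
  R (position 17) -> position (17+10) mod 26 = 1 -> B
  E (position 4) -> position (4+10) mod 26 = 14 -> O
  A (position 0) -> position (0+10) mod 26 = 10 -> K
  C (position 2) -> position (2+10) mod 26 = 12 -> M
  H (position 7) -> position (7+10) mod 26 = 17 -> R
Result: LBOKMR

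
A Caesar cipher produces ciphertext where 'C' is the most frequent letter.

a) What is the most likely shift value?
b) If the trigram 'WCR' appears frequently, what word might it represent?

Step 1: In English, 'E' is the most frequent letter (12.7%).
Step 2: The most frequent ciphertext letter is 'C' (position 2).
Step 3: Shift = (2 - 4) mod 26 = 24.
Step 4: Decrypt 'WCR' by shifting back 24:
  W -> Y
  C -> E
  R -> T
Step 5: 'WCR' decrypts to 'YET'.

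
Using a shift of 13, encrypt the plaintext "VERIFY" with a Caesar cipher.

Step 1: For each letter, shift forward by 13 positions (mod 26).
  V (position 21) -> position (21+13) mod 26 = 8 -> I
  E (position 4) -> position (4+13) mod 26 = 17 -> R
  R (position 17) -> position (17+13) mod 26 = 4 -> E
  I (position 8) -> position (8+13) mod 26 = 21 -> V
  F (position 5) -> position (5+13) mod 26 = 18 -> S
  Y (position 24) -> position (24+13) mod 26 = 11 -> L
Result: IREVSL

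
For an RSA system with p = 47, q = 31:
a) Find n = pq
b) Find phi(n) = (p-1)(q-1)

Step 1: n = p * q = 47 * 31 = 1457.
Step 2: phi(n) = (p-1)(q-1) = 46 * 30 = 1380.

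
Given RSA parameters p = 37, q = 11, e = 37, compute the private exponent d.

Step 1: n = 37 * 11 = 407.
Step 2: phi(n) = 36 * 10 = 360.
Step 3: Find d such that 37 * d = 1 (mod 360).
Step 4: d = 37^(-1) mod 360 = 253.
Verification: 37 * 253 = 9361 = 26 * 360 + 1.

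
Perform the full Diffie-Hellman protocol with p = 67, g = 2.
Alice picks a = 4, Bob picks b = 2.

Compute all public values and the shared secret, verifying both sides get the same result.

Step 1: A = g^a mod p = 2^4 mod 67 = 16.
Step 2: B = g^b mod p = 2^2 mod 67 = 4.
Step 3: Alice computes s = B^a mod p = 4^4 mod 67 = 55.
Step 4: Bob computes s = A^b mod p = 16^2 mod 67 = 55.
Both sides agree: shared secret = 55.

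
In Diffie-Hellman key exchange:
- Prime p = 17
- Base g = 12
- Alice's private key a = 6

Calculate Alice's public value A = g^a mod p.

Step 1: A = g^a mod p = 12^6 mod 17.
  12^1 mod 17 = 12
  12^2 mod 17 = (12 * 12) mod 17 = 8
  12^3 mod 17 = (8 * 12) mod 17 = 11
  12^4 mod 17 = (11 * 12) mod 17 = 13
  12^5 mod 17 = (13 * 12) mod 17 = 3
  12^6 mod 17 = (3 * 12) mod 17 = 2
Result: A = 2.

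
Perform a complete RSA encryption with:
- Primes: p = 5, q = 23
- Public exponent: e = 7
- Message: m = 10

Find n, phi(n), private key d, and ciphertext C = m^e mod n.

Step 1: n = 5 * 23 = 115.
Step 2: phi(n) = (5-1)(23-1) = 4 * 22 = 88.
Step 3: Find d = 7^(-1) mod 88 = 63.
  Verify: 7 * 63 = 441 = 1 (mod 88).
Step 4: C = 10^7 mod 115 = 60.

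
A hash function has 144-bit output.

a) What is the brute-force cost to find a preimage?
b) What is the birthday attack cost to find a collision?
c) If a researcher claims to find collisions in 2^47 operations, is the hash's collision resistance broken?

Step 1: Preimage resistance requires brute-force of 2^144 operations.
Step 2: Collision resistance (birthday bound) = 2^(144/2) = 2^72.
Step 3: The claimed attack costs 2^47 operations.
Step 4: Since 2^47 < 2^72, the claimed attack beats the generic birthday bound, so collision resistance is broken.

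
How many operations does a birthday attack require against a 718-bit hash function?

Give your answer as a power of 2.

Step 1: The birthday paradox gives collision probability ~50% after sqrt(2^n) = 2^(n/2) hashes.
Step 2: For 718-bit output: 2^(718/2) = 2^359.
Step 3: Approximately 2^359 hash computations needed.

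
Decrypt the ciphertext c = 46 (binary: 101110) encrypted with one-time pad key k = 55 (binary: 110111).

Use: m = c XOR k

Step 1: XOR ciphertext with key:
  Ciphertext: 101110
  Key:        110111
  XOR:        011001
Step 2: Plaintext = 011001 = 25 in decimal.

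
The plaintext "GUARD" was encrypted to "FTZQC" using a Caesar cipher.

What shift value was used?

Step 1: Compare first letters: G (position 6) -> F (position 5).
Step 2: Shift = (5 - 6) mod 26 = 25.
The shift value is 25.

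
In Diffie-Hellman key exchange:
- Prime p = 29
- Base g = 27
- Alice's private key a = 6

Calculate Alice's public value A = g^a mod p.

Step 1: A = g^a mod p = 27^6 mod 29.
  27^1 mod 29 = 27
  27^2 mod 29 = (27 * 27) mod 29 = 4
  27^3 mod 29 = (4 * 27) mod 29 = 21
  27^4 mod 29 = (21 * 27) mod 29 = 16
  27^5 mod 29 = (16 * 27) mod 29 = 26
  27^6 mod 29 = (26 * 27) mod 29 = 6
Result: A = 6.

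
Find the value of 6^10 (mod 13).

Step 1: Compute 6^10 mod 13 step by step, reducing modulo 13 at each step.
  6^1 mod 13 = 6
  6^2 mod 13 = (6 * 6) mod 13 = 10
  6^3 mod 13 = (10 * 6) mod 13 = 8
  6^4 mod 13 = (8 * 6) mod 13 = 9
  6^5 mod 13 = (9 * 6) mod 13 = 2
  6^6 mod 13 = (2 * 6) mod 13 = 12
  6^7 mod 13 = (12 * 6) mod 13 = 7
  6^8 mod 13 = (7 * 6) mod 13 = 3
  6^9 mod 13 = (3 * 6) mod 13 = 5
  6^10 mod 13 = (5 * 6) mod 13 = 4
Step 2: Result = 4.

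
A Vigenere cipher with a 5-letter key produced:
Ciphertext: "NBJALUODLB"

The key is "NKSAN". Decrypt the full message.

Step 1: Key 'NKSAN' has length 5. Extended key: NKSANNKSAN
Step 2: Decrypt each position:
  N(13) - N(13) = 0 = A
  B(1) - K(10) = 17 = R
  J(9) - S(18) = 17 = R
  A(0) - A(0) = 0 = A
  L(11) - N(13) = 24 = Y
  U(20) - N(13) = 7 = H
  O(14) - K(10) = 4 = E
  D(3) - S(18) = 11 = L
  L(11) - A(0) = 11 = L
  B(1) - N(13) = 14 = O
Plaintext: ARRAYHELLO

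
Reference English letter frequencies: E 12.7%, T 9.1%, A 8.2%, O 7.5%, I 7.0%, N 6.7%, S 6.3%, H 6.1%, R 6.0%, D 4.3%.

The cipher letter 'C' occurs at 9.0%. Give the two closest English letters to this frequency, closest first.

Step 1: Observed frequency of 'C' is 9.0%.
Step 2: Compute distances to each reference frequency and sort:
  T (9.1%): difference = 0.1% <-- BEST
  A (8.2%): difference = 0.8% <-- RUNNER-UP
  O (7.5%): difference = 1.5%
  I (7.0%): difference = 2.0%
  N (6.7%): difference = 2.3%
Step 3: Most likely is 'T' (9.1%, diff 0.1%); second most likely is 'A' (8.2%, diff 0.8%).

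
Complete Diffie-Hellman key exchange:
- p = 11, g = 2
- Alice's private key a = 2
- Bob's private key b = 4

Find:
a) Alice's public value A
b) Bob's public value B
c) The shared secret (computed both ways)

Step 1: A = g^a mod p = 2^2 mod 11 = 4.
Step 2: B = g^b mod p = 2^4 mod 11 = 5.
Step 3: Alice computes s = B^a mod p = 5^2 mod 11 = 3.
Step 4: Bob computes s = A^b mod p = 4^4 mod 11 = 3.
Both sides agree: shared secret = 3.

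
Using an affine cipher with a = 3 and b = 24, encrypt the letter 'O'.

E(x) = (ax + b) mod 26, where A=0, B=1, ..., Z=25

Step 1: Convert 'O' to number: x = 14.
Step 2: E(14) = (3 * 14 + 24) mod 26 = 66 mod 26 = 14.
Step 3: Convert 14 back to letter: O.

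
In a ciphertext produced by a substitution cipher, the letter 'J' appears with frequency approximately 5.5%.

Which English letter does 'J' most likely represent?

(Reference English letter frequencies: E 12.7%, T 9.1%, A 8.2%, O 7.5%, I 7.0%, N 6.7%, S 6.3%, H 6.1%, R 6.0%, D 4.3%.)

Step 1: The observed frequency is 5.5%.
Step 2: Compare with English frequencies:
  E: 12.7% (difference: 7.2%)
  T: 9.1% (difference: 3.6%)
  A: 8.2% (difference: 2.7%)
  O: 7.5% (difference: 2.0%)
  I: 7.0% (difference: 1.5%)
  N: 6.7% (difference: 1.2%)
  S: 6.3% (difference: 0.8%)
  H: 6.1% (difference: 0.6%)
  R: 6.0% (difference: 0.5%) <-- closest
  D: 4.3% (difference: 1.2%)
Step 3: 'J' most likely represents 'R' (frequency 6.0%).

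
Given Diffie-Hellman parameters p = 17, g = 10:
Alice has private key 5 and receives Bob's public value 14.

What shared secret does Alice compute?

Step 1: s = B^a mod p = 14^5 mod 17.
  14^1 mod 17 = 14
  14^2 mod 17 = (14 * 14) mod 17 = 9
  14^3 mod 17 = (9 * 14) mod 17 = 7
  14^4 mod 17 = (7 * 14) mod 17 = 13
  14^5 mod 17 = (13 * 14) mod 17 = 12
Result: shared secret = 12.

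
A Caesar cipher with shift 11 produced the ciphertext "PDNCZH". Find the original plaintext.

Step 1: Reverse the shift by subtracting 11 from each letter position.
  P (position 15) -> position (15-11) mod 26 = 4 -> E
  D (position 3) -> position (3-11) mod 26 = 18 -> S
  N (position 13) -> position (13-11) mod 26 = 2 -> C
  C (position 2) -> position (2-11) mod 26 = 17 -> R
  Z (position 25) -> position (25-11) mod 26 = 14 -> O
  H (position 7) -> position (7-11) mod 26 = 22 -> W
Decrypted message: ESCROW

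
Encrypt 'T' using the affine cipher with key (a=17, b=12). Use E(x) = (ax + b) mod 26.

Step 1: Convert 'T' to number: x = 19.
Step 2: E(19) = (17 * 19 + 12) mod 26 = 335 mod 26 = 23.
Step 3: Convert 23 back to letter: X.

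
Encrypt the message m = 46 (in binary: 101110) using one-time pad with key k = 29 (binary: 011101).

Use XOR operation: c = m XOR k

Step 1: Write out the XOR operation bit by bit:
  Message: 101110
  Key:     011101
  XOR:     110011
Step 2: Convert to decimal: 110011 = 51.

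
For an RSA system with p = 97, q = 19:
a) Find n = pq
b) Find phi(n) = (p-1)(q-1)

Step 1: n = p * q = 97 * 19 = 1843.
Step 2: phi(n) = (p-1)(q-1) = 96 * 18 = 1728.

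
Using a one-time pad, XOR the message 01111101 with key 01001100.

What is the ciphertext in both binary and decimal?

Step 1: Write out the XOR operation bit by bit:
  Message: 01111101
  Key:     01001100
  XOR:     00110001
Step 2: Convert to decimal: 00110001 = 49.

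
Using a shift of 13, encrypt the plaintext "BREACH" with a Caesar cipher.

Step 1: For each letter, shift forward by 13 positions (mod 26).
  B (position 1) -> position (1+13) mod 26 = 14 -> O
  R (position 17) -> position (17+13) mod 26 = 4 -> E
  E (position 4) -> position (4+13) mod 26 = 17 -> R
  A (position 0) -> position (0+13) mod 26 = 13 -> N
  C (position 2) -> position (2+13) mod 26 = 15 -> P
  H (position 7) -> position (7+13) mod 26 = 20 -> U
Result: OERNPU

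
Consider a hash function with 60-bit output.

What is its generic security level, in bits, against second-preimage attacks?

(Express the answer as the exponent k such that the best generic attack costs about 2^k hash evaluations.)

Step 1: The hash has a 60-bit output.
Step 2: Second-preimage resistance means: given a specific input x, it should be infeasible to find a different y with h(y) = h(x).
With a 60-bit output, a generic search for a second preimage costs about 2^60 evaluations (each trial matches the fixed target with probability 2^-60).
Step 3: Security level = 60 bits.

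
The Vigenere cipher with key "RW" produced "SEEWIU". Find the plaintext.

Step 1: Extend key: RWRWRW
Step 2: Decrypt each letter (c - k) mod 26:
  S(18) - R(17) = (18-17) mod 26 = 1 = B
  E(4) - W(22) = (4-22) mod 26 = 8 = I
  E(4) - R(17) = (4-17) mod 26 = 13 = N
  W(22) - W(22) = (22-22) mod 26 = 0 = A
  I(8) - R(17) = (8-17) mod 26 = 17 = R
  U(20) - W(22) = (20-22) mod 26 = 24 = Y
Plaintext: BINARY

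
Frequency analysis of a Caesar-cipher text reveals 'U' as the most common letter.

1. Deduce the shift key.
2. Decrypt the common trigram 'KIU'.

Step 1: In English, 'E' is the most frequent letter (12.7%).
Step 2: The most frequent ciphertext letter is 'U' (position 20).
Step 3: Shift = (20 - 4) mod 26 = 16.
Step 4: Decrypt 'KIU' by shifting back 16:
  K -> U
  I -> S
  U -> E
Step 5: 'KIU' decrypts to 'USE'.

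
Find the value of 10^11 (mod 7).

Step 1: Compute 10^11 mod 7 step by step, reducing modulo 7 at each step.
  10^1 mod 7 = 3
  10^2 mod 7 = (3 * 10) mod 7 = 2
  10^3 mod 7 = (2 * 10) mod 7 = 6
  10^4 mod 7 = (6 * 10) mod 7 = 4
  10^5 mod 7 = (4 * 10) mod 7 = 5
  10^6 mod 7 = (5 * 10) mod 7 = 1
  10^7 mod 7 = (1 * 10) mod 7 = 3
  10^8 mod 7 = (3 * 10) mod 7 = 2
  10^9 mod 7 = (2 * 10) mod 7 = 6
  10^10 mod 7 = (6 * 10) mod 7 = 4
  10^11 mod 7 = (4 * 10) mod 7 = 5
Step 2: Result = 5.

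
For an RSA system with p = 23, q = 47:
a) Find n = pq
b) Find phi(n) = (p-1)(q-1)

Step 1: n = p * q = 23 * 47 = 1081.
Step 2: phi(n) = (p-1)(q-1) = 22 * 46 = 1012.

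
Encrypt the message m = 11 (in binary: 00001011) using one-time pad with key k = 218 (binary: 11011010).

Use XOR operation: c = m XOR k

Step 1: Write out the XOR operation bit by bit:
  Message: 00001011
  Key:     11011010
  XOR:     11010001
Step 2: Convert to decimal: 11010001 = 209.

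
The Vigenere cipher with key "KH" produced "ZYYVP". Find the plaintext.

Step 1: Extend key: KHKHK
Step 2: Decrypt each letter (c - k) mod 26:
  Z(25) - K(10) = (25-10) mod 26 = 15 = P
  Y(24) - H(7) = (24-7) mod 26 = 17 = R
  Y(24) - K(10) = (24-10) mod 26 = 14 = O
  V(21) - H(7) = (21-7) mod 26 = 14 = O
  P(15) - K(10) = (15-10) mod 26 = 5 = F
Plaintext: PROOF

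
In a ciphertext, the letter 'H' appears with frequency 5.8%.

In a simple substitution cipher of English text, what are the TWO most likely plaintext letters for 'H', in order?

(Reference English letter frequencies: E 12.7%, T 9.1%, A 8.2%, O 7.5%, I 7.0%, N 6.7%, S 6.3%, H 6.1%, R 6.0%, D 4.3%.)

Step 1: Observed frequency of 'H' is 5.8%.
Step 2: Compute distances to each reference frequency and sort:
  R (6.0%): difference = 0.2% <-- BEST
  H (6.1%): difference = 0.3% <-- RUNNER-UP
  S (6.3%): difference = 0.5%
  N (6.7%): difference = 0.9%
  I (7.0%): difference = 1.2%
Step 3: Most likely is 'R' (6.0%, diff 0.2%); second most likely is 'H' (6.1%, diff 0.3%).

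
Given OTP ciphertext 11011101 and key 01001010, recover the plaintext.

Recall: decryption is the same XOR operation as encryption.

Step 1: XOR ciphertext with key:
  Ciphertext: 11011101
  Key:        01001010
  XOR:        10010111
Step 2: Plaintext = 10010111 = 151 in decimal.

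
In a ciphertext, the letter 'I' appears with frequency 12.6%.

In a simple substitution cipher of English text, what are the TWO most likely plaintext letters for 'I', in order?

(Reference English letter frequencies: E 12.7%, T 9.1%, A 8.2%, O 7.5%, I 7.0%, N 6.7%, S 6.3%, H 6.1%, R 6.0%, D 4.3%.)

Step 1: Observed frequency of 'I' is 12.6%.
Step 2: Compute distances to each reference frequency and sort:
  E (12.7%): difference = 0.1% <-- BEST
  T (9.1%): difference = 3.5% <-- RUNNER-UP
  A (8.2%): difference = 4.4%
  O (7.5%): difference = 5.1%
  I (7.0%): difference = 5.6%
Step 3: Most likely is 'E' (12.7%, diff 0.1%); second most likely is 'T' (9.1%, diff 3.5%).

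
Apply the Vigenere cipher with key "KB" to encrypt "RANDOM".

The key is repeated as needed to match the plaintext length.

Step 1: Repeat key to match plaintext length:
  Plaintext: RANDOM
  Key:       KBKBKB
Step 2: Encrypt each letter:
  R(17) + K(10) = (17+10) mod 26 = 1 = B
  A(0) + B(1) = (0+1) mod 26 = 1 = B
  N(13) + K(10) = (13+10) mod 26 = 23 = X
  D(3) + B(1) = (3+1) mod 26 = 4 = E
  O(14) + K(10) = (14+10) mod 26 = 24 = Y
  M(12) + B(1) = (12+1) mod 26 = 13 = N
Ciphertext: BBXEYN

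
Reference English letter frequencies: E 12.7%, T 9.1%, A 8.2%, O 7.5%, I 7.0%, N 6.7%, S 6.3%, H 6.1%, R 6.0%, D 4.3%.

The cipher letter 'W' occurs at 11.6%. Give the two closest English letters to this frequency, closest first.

Step 1: Observed frequency of 'W' is 11.6%.
Step 2: Compute distances to each reference frequency and sort:
  E (12.7%): difference = 1.1% <-- BEST
  T (9.1%): difference = 2.5% <-- RUNNER-UP
  A (8.2%): difference = 3.4%
  O (7.5%): difference = 4.1%
  I (7.0%): difference = 4.6%
Step 3: Most likely is 'E' (12.7%, diff 1.1%); second most likely is 'T' (9.1%, diff 2.5%).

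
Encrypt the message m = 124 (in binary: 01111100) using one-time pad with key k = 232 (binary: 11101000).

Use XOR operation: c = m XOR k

Step 1: Write out the XOR operation bit by bit:
  Message: 01111100
  Key:     11101000
  XOR:     10010100
Step 2: Convert to decimal: 10010100 = 148.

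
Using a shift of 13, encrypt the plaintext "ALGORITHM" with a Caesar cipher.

Step 1: For each letter, shift forward by 13 positions (mod 26).
  A (position 0) -> position (0+13) mod 26 = 13 -> N
  L (position 11) -> position (11+13) mod 26 = 24 -> Y
  G (position 6) -> position (6+13) mod 26 = 19 -> T
  O (position 14) -> position (14+13) mod 26 = 1 -> B
  R (position 17) -> position (17+13) mod 26 = 4 -> E
  I (position 8) -> position (8+13) mod 26 = 21 -> V
  T (position 19) -> position (19+13) mod 26 = 6 -> G
  H (position 7) -> position (7+13) mod 26 = 20 -> U
  M (position 12) -> position (12+13) mod 26 = 25 -> Z
Result: NYTBEVGUZ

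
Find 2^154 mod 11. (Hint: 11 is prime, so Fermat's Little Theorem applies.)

Step 1: Since 11 is prime, by Fermat's Little Theorem: 2^10 = 1 (mod 11).
Step 2: Reduce exponent: 154 mod 10 = 4.
Step 3: So 2^154 = 2^4 (mod 11).
Step 4: 2^4 mod 11 = 5.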